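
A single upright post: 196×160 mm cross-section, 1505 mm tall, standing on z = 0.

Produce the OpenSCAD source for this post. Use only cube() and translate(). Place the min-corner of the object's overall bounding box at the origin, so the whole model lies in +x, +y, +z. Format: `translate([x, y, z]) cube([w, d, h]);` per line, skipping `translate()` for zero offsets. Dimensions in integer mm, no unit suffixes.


cube([196, 160, 1505]);


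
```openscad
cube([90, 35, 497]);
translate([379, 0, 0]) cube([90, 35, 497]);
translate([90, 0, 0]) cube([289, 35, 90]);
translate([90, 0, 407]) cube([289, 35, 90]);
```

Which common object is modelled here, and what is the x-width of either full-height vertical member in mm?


A picture frame. The border width is 90 mm.

Four thin pieces enclosing a rectangular opening — a picture frame. The two full-height stiles are 497 mm tall; the top rail sits at z = 407 and is 90 mm tall, so the border above the opening is 497 − 407 = 90 mm, matching the stile x-width.


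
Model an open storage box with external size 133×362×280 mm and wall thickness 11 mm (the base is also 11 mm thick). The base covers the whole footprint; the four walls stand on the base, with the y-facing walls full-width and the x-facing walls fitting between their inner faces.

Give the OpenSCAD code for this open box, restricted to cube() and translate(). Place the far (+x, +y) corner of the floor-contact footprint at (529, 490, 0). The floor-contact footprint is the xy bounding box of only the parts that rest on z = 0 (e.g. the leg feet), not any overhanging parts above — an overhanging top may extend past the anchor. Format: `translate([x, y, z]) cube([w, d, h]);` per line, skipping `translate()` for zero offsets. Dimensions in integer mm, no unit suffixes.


translate([396, 128, 0]) cube([133, 362, 11]);
translate([396, 128, 11]) cube([133, 11, 269]);
translate([396, 479, 11]) cube([133, 11, 269]);
translate([396, 139, 11]) cube([11, 340, 269]);
translate([518, 139, 11]) cube([11, 340, 269]);


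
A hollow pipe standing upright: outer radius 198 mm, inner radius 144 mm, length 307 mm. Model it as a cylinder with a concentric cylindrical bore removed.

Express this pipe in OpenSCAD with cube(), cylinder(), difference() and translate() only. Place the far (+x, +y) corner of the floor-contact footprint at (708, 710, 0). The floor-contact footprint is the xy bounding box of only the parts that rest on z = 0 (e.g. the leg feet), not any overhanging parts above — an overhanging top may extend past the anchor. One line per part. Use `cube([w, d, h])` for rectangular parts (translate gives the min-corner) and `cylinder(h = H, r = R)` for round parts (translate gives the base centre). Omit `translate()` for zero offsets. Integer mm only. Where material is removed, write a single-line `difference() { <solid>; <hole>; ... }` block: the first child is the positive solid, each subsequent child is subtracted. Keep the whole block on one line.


difference() { translate([510, 512, 0]) cylinder(h = 307, r = 198); translate([510, 512, 0]) cylinder(h = 307, r = 144); }


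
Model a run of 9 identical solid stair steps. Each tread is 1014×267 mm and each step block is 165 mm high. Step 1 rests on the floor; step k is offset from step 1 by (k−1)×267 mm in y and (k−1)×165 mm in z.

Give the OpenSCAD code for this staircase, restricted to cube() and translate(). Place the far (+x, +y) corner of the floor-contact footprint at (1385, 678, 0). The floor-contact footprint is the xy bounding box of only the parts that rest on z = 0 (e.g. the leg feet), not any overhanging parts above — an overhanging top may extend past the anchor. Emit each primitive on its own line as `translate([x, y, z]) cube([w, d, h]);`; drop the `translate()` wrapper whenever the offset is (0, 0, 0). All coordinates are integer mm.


translate([371, 411, 0]) cube([1014, 267, 165]);
translate([371, 678, 165]) cube([1014, 267, 165]);
translate([371, 945, 330]) cube([1014, 267, 165]);
translate([371, 1212, 495]) cube([1014, 267, 165]);
translate([371, 1479, 660]) cube([1014, 267, 165]);
translate([371, 1746, 825]) cube([1014, 267, 165]);
translate([371, 2013, 990]) cube([1014, 267, 165]);
translate([371, 2280, 1155]) cube([1014, 267, 165]);
translate([371, 2547, 1320]) cube([1014, 267, 165]);


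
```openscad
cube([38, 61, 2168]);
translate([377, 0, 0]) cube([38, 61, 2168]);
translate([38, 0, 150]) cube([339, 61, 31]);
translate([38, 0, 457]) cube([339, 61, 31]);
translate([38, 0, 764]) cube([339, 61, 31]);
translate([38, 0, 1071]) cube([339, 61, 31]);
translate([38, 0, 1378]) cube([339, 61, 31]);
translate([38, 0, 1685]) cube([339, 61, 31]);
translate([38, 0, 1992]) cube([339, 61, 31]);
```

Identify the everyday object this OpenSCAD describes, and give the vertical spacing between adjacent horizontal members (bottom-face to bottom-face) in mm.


A ladder. The rung spacing is 307 mm.

Two tall 38×61 posts with 7 short bars between them — a ladder. Adjacent rungs sit at z = 150 and z = 457, so the spacing is 457 − 150 = 307 mm.


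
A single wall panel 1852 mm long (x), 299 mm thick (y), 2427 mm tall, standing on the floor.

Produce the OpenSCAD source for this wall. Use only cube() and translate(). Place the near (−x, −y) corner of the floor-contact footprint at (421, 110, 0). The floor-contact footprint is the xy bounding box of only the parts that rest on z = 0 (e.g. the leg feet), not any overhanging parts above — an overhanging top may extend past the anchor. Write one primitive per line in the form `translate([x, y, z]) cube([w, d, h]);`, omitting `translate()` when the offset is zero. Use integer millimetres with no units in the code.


translate([421, 110, 0]) cube([1852, 299, 2427]);


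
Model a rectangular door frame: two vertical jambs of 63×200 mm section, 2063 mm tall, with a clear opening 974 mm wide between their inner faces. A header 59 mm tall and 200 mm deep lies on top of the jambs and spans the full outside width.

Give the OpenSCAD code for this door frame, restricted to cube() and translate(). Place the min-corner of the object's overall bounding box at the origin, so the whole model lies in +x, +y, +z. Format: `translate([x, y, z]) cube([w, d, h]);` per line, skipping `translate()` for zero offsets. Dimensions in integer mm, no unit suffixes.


cube([63, 200, 2063]);
translate([1037, 0, 0]) cube([63, 200, 2063]);
translate([0, 0, 2063]) cube([1100, 200, 59]);


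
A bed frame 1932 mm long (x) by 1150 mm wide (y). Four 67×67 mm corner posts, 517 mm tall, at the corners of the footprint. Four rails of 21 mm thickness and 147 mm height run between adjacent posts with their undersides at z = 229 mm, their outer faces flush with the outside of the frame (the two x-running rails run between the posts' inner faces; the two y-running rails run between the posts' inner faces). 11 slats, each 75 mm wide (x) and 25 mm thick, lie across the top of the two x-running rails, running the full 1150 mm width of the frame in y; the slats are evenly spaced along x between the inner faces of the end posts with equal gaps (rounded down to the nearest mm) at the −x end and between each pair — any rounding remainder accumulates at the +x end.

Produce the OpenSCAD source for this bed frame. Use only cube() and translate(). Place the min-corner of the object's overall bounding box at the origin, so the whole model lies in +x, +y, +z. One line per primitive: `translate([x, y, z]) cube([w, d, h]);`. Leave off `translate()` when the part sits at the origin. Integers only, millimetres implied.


cube([67, 67, 517]);
translate([0, 1083, 0]) cube([67, 67, 517]);
translate([1865, 0, 0]) cube([67, 67, 517]);
translate([1865, 1083, 0]) cube([67, 67, 517]);
translate([67, 0, 229]) cube([1798, 21, 147]);
translate([67, 1129, 229]) cube([1798, 21, 147]);
translate([0, 67, 229]) cube([21, 1016, 147]);
translate([1911, 67, 229]) cube([21, 1016, 147]);
translate([148, 0, 376]) cube([75, 1150, 25]);
translate([304, 0, 376]) cube([75, 1150, 25]);
translate([460, 0, 376]) cube([75, 1150, 25]);
translate([616, 0, 376]) cube([75, 1150, 25]);
translate([772, 0, 376]) cube([75, 1150, 25]);
translate([928, 0, 376]) cube([75, 1150, 25]);
translate([1084, 0, 376]) cube([75, 1150, 25]);
translate([1240, 0, 376]) cube([75, 1150, 25]);
translate([1396, 0, 376]) cube([75, 1150, 25]);
translate([1552, 0, 376]) cube([75, 1150, 25]);
translate([1708, 0, 376]) cube([75, 1150, 25]);


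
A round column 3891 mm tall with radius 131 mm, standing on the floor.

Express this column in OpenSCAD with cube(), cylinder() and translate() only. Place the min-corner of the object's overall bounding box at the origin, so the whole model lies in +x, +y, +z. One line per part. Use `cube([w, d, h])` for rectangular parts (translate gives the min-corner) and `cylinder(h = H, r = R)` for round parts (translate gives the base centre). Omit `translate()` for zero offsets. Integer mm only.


translate([131, 131, 0]) cylinder(h = 3891, r = 131);


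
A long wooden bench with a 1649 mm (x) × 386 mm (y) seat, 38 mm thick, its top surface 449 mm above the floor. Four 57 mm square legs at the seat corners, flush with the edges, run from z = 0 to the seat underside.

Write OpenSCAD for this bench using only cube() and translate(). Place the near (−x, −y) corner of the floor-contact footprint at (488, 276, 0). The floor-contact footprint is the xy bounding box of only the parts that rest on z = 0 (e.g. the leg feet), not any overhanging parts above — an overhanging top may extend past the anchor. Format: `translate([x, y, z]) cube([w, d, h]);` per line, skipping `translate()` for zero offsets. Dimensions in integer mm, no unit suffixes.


translate([488, 276, 411]) cube([1649, 386, 38]);
translate([488, 276, 0]) cube([57, 57, 411]);
translate([488, 605, 0]) cube([57, 57, 411]);
translate([2080, 276, 0]) cube([57, 57, 411]);
translate([2080, 605, 0]) cube([57, 57, 411]);


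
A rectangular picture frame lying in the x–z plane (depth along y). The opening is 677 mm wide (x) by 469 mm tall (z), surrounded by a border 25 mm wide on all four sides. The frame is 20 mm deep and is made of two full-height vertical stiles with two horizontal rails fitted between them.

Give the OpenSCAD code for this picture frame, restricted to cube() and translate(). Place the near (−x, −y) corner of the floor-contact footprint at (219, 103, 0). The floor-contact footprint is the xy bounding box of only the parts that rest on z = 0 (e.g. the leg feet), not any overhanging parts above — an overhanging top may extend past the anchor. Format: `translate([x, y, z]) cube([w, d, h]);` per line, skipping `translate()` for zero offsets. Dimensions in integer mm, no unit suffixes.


translate([219, 103, 0]) cube([25, 20, 519]);
translate([921, 103, 0]) cube([25, 20, 519]);
translate([244, 103, 0]) cube([677, 20, 25]);
translate([244, 103, 494]) cube([677, 20, 25]);


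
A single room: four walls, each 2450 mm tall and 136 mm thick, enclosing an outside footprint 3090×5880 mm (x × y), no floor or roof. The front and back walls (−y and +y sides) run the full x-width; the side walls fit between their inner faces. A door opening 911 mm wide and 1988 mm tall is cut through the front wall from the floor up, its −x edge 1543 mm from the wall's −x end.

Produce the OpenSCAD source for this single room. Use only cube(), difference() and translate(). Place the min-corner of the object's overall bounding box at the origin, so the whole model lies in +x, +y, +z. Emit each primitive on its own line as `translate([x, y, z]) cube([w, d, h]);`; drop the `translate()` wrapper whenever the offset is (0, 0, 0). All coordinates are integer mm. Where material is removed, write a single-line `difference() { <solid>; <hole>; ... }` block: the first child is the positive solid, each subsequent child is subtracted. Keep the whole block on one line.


difference() { cube([3090, 136, 2450]); translate([1543, 0, 0]) cube([911, 136, 1988]); }
translate([0, 5744, 0]) cube([3090, 136, 2450]);
translate([0, 136, 0]) cube([136, 5608, 2450]);
translate([2954, 136, 0]) cube([136, 5608, 2450]);


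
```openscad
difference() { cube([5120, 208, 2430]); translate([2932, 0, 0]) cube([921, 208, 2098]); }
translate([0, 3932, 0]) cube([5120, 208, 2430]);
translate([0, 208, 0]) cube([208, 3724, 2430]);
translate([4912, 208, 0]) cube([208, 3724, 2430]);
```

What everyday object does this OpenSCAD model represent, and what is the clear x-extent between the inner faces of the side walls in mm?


A single room. The interior width is 4704 mm.

Four walls enclosing a rectangle with a door in the front wall — a room. Outside width 5120 minus two 208 mm walls gives 4704 mm.


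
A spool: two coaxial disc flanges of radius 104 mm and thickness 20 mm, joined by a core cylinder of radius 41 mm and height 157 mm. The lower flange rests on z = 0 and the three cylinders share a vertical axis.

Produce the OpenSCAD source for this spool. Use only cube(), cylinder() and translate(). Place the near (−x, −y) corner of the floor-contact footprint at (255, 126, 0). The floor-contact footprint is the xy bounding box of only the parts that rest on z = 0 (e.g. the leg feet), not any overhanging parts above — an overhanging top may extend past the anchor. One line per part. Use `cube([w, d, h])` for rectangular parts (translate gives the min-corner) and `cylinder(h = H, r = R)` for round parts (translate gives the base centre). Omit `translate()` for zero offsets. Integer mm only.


translate([359, 230, 0]) cylinder(h = 20, r = 104);
translate([359, 230, 20]) cylinder(h = 157, r = 41);
translate([359, 230, 177]) cylinder(h = 20, r = 104);


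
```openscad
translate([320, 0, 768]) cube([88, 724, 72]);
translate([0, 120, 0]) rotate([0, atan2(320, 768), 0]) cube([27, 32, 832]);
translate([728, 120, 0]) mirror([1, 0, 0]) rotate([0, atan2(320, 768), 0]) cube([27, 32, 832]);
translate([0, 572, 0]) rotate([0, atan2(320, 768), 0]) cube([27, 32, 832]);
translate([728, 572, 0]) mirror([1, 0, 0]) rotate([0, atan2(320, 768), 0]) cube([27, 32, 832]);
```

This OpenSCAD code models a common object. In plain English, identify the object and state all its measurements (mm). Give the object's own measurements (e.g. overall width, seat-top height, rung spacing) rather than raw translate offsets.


A sawhorse. A 88×724×72 mm beam (x, y, z) sits on two A-frame leg pairs. Each pair is two raked legs of 27×32 mm section (32 mm along y) splaying symmetrically in x. Each leg rises 768 mm vertically over 320 mm of horizontal reach and is 832 mm long along its own axis. Every leg's outer bottom edge rests on the floor and its outer top edge meets a bottom edge of the beam — the left legs (tilting toward +x) meet the beam's −x bottom edge, the right legs (their mirror images, tilting toward −x) meet its +x bottom edge — so the leg tops tuck under the beam, the beam's underside is 768 mm above the floor, and the feet are 728 mm apart outside-to-outside with the beam centred between them. The two leg pairs are set in 120 mm from either end of the beam.


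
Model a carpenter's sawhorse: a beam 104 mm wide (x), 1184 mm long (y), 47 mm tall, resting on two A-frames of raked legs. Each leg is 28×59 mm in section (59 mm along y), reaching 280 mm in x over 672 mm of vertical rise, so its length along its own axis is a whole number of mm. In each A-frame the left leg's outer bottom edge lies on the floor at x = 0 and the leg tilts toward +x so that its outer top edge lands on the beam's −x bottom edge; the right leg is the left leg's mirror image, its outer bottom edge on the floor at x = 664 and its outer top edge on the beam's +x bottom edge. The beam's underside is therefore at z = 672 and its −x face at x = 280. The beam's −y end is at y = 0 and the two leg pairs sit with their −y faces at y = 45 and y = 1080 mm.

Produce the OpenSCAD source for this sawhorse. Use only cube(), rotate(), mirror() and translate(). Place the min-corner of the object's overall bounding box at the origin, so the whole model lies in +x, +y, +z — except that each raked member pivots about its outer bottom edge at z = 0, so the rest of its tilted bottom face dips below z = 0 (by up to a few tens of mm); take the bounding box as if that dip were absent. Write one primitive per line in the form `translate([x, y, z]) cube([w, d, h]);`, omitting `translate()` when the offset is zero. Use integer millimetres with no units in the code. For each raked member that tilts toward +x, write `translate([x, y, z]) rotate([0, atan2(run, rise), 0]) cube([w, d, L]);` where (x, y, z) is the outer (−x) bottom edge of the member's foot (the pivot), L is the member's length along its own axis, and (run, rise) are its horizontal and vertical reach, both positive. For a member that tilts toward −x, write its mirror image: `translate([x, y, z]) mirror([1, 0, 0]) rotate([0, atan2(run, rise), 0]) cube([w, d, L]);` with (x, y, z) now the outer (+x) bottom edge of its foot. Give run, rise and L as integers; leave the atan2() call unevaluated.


// leg length = √(280² + 672²) = 728
// right-leg outer foot x = 2·280 + 104 = 664
// beam min-corner = (280, 0, 672)
translate([280, 0, 672]) cube([104, 1184, 47]);
translate([0, 45, 0]) rotate([0, atan2(280, 672), 0]) cube([28, 59, 728]);
translate([664, 45, 0]) mirror([1, 0, 0]) rotate([0, atan2(280, 672), 0]) cube([28, 59, 728]);
translate([0, 1080, 0]) rotate([0, atan2(280, 672), 0]) cube([28, 59, 728]);
translate([664, 1080, 0]) mirror([1, 0, 0]) rotate([0, atan2(280, 672), 0]) cube([28, 59, 728]);


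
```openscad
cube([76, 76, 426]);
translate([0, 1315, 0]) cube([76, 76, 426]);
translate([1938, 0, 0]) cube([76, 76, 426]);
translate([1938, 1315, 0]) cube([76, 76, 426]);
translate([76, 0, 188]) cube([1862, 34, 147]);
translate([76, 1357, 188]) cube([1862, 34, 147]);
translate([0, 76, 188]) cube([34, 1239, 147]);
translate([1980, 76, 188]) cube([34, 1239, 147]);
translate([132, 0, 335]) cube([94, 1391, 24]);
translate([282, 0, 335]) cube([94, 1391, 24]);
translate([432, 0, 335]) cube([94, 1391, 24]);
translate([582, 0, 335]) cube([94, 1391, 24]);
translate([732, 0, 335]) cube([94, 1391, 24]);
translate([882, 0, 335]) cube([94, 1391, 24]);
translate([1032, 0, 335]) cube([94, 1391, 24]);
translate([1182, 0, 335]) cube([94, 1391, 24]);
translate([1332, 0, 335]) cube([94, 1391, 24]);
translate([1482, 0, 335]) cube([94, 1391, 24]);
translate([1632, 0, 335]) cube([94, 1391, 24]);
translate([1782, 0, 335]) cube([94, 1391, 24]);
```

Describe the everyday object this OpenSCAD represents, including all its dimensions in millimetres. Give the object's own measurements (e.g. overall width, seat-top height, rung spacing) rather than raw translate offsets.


A bed frame 2014 mm long (x) by 1391 mm wide (y). Four 76×76 mm corner posts, 426 mm tall, at the corners of the footprint. Four rails of 34 mm thickness and 147 mm height run between adjacent posts with their undersides at z = 188 mm, their outer faces flush with the outside of the frame (the two x-running rails run between the posts' inner faces; the two y-running rails run between the posts' inner faces). 12 slats, each 94 mm wide (x) and 24 mm thick, lie across the top of the two x-running rails, running the full 1391 mm width of the frame in y; along x they sit between the end posts with a 56 mm gap after the −x posts and between neighbouring slats, leaving 62 mm before the +x posts.


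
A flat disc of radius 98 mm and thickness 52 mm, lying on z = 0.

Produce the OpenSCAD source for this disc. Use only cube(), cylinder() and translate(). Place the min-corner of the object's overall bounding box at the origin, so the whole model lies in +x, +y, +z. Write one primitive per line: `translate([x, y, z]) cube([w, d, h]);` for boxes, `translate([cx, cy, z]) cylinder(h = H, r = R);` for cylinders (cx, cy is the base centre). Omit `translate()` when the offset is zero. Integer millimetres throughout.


translate([98, 98, 0]) cylinder(h = 52, r = 98);


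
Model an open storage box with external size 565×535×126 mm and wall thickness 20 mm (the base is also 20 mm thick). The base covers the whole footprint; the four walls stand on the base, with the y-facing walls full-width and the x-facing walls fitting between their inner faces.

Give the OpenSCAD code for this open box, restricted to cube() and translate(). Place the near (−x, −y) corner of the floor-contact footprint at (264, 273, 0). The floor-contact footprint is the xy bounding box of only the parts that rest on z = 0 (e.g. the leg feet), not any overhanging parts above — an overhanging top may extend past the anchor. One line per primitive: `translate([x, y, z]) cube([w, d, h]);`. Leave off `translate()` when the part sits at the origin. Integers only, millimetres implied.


translate([264, 273, 0]) cube([565, 535, 20]);
translate([264, 273, 20]) cube([565, 20, 106]);
translate([264, 788, 20]) cube([565, 20, 106]);
translate([264, 293, 20]) cube([20, 495, 106]);
translate([809, 293, 20]) cube([20, 495, 106]);


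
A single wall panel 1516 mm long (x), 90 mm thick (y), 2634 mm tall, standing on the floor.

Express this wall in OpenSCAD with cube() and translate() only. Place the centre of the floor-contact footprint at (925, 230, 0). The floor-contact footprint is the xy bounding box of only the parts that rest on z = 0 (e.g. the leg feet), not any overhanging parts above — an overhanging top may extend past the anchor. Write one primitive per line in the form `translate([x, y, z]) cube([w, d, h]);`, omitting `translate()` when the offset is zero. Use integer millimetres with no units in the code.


translate([167, 185, 0]) cube([1516, 90, 2634]);


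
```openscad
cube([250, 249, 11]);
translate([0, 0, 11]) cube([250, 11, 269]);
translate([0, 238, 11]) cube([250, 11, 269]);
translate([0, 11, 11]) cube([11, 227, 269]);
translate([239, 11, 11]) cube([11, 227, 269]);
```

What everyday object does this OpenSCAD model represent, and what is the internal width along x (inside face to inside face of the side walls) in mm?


An open box. The internal width is 228 mm.

A 250×249 base slab with four walls standing on it — an open box. The base is 250 mm wide and the walls are 11 mm thick, so the internal width is 250 − 2 × 11 = 228 mm.


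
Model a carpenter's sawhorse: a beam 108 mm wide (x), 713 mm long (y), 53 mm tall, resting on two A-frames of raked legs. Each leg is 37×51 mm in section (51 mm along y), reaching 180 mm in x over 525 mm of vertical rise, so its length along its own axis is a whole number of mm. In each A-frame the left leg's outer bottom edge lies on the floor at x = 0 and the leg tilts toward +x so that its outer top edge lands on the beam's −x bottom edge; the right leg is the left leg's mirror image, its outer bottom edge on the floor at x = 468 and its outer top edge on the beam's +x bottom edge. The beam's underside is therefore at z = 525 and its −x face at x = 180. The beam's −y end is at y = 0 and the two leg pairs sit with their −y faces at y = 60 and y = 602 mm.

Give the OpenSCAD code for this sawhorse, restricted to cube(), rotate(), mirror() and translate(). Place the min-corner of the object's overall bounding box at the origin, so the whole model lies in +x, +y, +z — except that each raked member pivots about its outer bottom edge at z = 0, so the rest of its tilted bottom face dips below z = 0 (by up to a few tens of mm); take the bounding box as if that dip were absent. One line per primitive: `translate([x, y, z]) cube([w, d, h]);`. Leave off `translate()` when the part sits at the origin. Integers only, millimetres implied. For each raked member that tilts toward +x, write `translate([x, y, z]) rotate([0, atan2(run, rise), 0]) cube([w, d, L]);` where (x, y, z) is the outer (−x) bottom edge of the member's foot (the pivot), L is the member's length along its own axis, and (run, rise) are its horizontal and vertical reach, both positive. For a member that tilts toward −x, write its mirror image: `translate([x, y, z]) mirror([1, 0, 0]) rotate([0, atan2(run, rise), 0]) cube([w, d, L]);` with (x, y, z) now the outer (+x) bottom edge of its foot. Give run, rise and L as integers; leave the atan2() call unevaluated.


// leg length = √(180² + 525²) = 555
// right-leg outer foot x = 2·180 + 108 = 468
// beam min-corner = (180, 0, 525)
translate([180, 0, 525]) cube([108, 713, 53]);
translate([0, 60, 0]) rotate([0, atan2(180, 525), 0]) cube([37, 51, 555]);
translate([468, 60, 0]) mirror([1, 0, 0]) rotate([0, atan2(180, 525), 0]) cube([37, 51, 555]);
translate([0, 602, 0]) rotate([0, atan2(180, 525), 0]) cube([37, 51, 555]);
translate([468, 602, 0]) mirror([1, 0, 0]) rotate([0, atan2(180, 525), 0]) cube([37, 51, 555]);


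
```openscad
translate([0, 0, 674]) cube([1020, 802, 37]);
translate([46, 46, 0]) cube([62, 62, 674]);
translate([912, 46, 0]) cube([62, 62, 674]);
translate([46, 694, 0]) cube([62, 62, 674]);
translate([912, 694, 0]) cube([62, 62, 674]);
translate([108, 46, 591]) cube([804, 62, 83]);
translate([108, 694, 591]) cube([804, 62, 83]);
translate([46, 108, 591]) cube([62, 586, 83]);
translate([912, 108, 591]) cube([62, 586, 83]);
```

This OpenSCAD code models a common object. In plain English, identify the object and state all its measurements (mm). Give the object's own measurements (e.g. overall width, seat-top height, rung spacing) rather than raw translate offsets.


A rectangular dining table. The top is 1020×802×37 mm with its upper surface at z = 711 mm. It stands on four 62×62 mm square legs, each inset 46 mm from the nearest pair of top edges, running from the floor to the underside of the top. Four apron rails, 62 mm thick and 83 mm tall, run between adjacent legs with their top edges flush with the underside of the top and their outer faces flush with the legs' outer faces.


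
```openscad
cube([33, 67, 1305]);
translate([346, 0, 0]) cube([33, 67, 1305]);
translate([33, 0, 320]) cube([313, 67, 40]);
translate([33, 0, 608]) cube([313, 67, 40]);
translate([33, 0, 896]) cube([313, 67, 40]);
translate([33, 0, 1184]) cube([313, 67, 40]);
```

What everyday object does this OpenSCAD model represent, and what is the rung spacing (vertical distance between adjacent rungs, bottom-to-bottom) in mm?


A ladder. The rung spacing is 288 mm.

Two tall 33×67 posts with 4 short bars between them — a ladder. Adjacent rungs sit at z = 320 and z = 608, so the spacing is 608 − 320 = 288 mm.


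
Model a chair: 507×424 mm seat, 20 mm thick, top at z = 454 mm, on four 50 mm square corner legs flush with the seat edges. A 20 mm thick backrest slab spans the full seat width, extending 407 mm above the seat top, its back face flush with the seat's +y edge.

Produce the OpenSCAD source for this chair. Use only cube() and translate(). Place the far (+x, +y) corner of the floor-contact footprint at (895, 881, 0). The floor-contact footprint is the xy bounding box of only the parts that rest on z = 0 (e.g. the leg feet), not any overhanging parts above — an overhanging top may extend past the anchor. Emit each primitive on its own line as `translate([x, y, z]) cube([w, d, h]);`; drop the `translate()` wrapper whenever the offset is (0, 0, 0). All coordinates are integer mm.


translate([388, 457, 434]) cube([507, 424, 20]);
translate([388, 457, 0]) cube([50, 50, 434]);
translate([845, 457, 0]) cube([50, 50, 434]);
translate([388, 831, 0]) cube([50, 50, 434]);
translate([845, 831, 0]) cube([50, 50, 434]);
translate([388, 861, 454]) cube([507, 20, 407]);


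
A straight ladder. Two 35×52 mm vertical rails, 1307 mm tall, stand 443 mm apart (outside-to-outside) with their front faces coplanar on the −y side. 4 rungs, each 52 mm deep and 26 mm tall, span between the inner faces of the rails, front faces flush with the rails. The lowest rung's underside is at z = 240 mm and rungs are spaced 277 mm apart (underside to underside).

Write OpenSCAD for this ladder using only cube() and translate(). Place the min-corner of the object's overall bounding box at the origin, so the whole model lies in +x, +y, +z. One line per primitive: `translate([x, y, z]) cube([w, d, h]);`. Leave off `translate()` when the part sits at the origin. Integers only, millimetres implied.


cube([35, 52, 1307]);
translate([408, 0, 0]) cube([35, 52, 1307]);
translate([35, 0, 240]) cube([373, 52, 26]);
translate([35, 0, 517]) cube([373, 52, 26]);
translate([35, 0, 794]) cube([373, 52, 26]);
translate([35, 0, 1071]) cube([373, 52, 26]);


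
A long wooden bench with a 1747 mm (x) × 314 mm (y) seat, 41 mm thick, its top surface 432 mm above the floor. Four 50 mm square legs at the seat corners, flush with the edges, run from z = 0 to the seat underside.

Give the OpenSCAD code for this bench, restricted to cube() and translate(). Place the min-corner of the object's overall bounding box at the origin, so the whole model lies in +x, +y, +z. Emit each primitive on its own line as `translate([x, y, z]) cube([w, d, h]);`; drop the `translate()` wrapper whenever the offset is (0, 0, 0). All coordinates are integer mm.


translate([0, 0, 391]) cube([1747, 314, 41]);
cube([50, 50, 391]);
translate([0, 264, 0]) cube([50, 50, 391]);
translate([1697, 0, 0]) cube([50, 50, 391]);
translate([1697, 264, 0]) cube([50, 50, 391]);


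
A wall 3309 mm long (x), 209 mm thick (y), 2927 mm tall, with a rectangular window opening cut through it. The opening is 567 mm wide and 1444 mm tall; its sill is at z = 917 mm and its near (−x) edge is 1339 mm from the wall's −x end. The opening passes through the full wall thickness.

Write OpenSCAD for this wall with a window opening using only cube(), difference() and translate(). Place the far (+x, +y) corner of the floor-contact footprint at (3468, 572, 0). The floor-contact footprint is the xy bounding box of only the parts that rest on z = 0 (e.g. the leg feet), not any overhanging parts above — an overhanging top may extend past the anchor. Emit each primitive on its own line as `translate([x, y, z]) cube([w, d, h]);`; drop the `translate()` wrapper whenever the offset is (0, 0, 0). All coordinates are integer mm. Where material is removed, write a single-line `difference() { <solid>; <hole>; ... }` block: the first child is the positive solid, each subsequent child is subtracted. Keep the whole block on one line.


difference() { translate([159, 363, 0]) cube([3309, 209, 2927]); translate([1498, 363, 917]) cube([567, 209, 1444]); }


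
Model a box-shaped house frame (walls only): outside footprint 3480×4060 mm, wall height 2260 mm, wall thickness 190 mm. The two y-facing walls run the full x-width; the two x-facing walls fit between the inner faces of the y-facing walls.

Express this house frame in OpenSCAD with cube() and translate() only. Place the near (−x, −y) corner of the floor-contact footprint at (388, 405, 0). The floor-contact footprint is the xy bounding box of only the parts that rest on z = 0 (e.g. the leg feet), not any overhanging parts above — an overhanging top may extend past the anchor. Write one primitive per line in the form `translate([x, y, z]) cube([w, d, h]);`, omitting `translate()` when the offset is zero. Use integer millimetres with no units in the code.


translate([388, 405, 0]) cube([3480, 190, 2260]);
translate([388, 4275, 0]) cube([3480, 190, 2260]);
translate([388, 595, 0]) cube([190, 3680, 2260]);
translate([3678, 595, 0]) cube([190, 3680, 2260]);


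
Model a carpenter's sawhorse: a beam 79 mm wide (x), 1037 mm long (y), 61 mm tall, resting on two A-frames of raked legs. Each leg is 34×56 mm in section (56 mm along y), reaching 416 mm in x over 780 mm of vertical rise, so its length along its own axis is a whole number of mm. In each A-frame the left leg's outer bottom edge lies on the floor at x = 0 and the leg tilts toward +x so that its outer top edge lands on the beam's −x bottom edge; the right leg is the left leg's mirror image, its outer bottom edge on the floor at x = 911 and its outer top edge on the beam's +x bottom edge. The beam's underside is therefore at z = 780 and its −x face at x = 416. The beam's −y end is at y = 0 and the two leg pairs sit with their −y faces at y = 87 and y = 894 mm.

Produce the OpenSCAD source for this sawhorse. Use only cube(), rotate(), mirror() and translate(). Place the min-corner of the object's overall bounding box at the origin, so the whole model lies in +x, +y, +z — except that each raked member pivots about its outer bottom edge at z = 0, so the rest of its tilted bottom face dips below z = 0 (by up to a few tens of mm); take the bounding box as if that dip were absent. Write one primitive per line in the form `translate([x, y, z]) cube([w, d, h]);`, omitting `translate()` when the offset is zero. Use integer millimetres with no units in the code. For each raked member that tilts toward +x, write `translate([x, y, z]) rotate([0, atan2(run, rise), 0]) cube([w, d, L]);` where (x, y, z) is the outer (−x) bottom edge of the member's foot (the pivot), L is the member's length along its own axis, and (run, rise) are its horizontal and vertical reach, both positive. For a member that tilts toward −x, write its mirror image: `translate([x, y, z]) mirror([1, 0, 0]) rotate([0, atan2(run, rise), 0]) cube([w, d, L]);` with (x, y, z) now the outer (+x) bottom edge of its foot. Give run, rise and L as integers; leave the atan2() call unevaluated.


// leg length = √(416² + 780²) = 884
// right-leg outer foot x = 2·416 + 79 = 911
// beam min-corner = (416, 0, 780)
translate([416, 0, 780]) cube([79, 1037, 61]);
translate([0, 87, 0]) rotate([0, atan2(416, 780), 0]) cube([34, 56, 884]);
translate([911, 87, 0]) mirror([1, 0, 0]) rotate([0, atan2(416, 780), 0]) cube([34, 56, 884]);
translate([0, 894, 0]) rotate([0, atan2(416, 780), 0]) cube([34, 56, 884]);
translate([911, 894, 0]) mirror([1, 0, 0]) rotate([0, atan2(416, 780), 0]) cube([34, 56, 884]);


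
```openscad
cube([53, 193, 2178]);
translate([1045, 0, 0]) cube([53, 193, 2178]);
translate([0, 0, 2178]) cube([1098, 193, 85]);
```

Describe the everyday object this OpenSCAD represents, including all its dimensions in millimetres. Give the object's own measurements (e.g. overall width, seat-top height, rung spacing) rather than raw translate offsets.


A door frame. The clear opening is 992 mm wide and 2178 mm high. Two 53 mm wide jambs, 193 mm deep, stand either side of the opening from the floor to the top of the opening. A 85 mm thick head sits across the top of both jambs, spanning the full outside width of the frame.


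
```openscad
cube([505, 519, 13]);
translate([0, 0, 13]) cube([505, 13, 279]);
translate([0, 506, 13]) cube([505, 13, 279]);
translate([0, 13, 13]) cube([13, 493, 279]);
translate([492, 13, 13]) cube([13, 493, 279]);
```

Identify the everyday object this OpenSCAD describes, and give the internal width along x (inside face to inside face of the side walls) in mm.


An open box. The internal width is 479 mm.

A 505×519 base slab with four walls standing on it — an open box. The base is 505 mm wide and the walls are 13 mm thick, so the internal width is 505 − 2 × 13 = 479 mm.


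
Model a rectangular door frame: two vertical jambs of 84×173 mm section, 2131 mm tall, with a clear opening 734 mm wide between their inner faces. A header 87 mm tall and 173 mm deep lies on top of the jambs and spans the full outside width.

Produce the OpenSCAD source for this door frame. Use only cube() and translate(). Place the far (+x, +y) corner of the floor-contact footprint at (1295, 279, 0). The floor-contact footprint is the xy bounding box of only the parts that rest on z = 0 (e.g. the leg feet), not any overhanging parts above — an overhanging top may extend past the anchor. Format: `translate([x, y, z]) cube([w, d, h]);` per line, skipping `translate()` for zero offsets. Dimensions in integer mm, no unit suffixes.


translate([393, 106, 0]) cube([84, 173, 2131]);
translate([1211, 106, 0]) cube([84, 173, 2131]);
translate([393, 106, 2131]) cube([902, 173, 87]);


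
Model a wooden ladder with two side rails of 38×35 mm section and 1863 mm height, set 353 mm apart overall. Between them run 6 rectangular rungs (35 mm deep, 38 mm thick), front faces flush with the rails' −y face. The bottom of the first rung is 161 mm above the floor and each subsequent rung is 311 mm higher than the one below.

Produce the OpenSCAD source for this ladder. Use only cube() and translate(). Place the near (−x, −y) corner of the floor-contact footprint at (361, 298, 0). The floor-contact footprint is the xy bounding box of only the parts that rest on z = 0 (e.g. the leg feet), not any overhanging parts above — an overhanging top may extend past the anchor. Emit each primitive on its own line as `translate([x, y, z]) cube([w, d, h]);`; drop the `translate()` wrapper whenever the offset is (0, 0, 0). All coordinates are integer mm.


translate([361, 298, 0]) cube([38, 35, 1863]);
translate([676, 298, 0]) cube([38, 35, 1863]);
translate([399, 298, 161]) cube([277, 35, 38]);
translate([399, 298, 472]) cube([277, 35, 38]);
translate([399, 298, 783]) cube([277, 35, 38]);
translate([399, 298, 1094]) cube([277, 35, 38]);
translate([399, 298, 1405]) cube([277, 35, 38]);
translate([399, 298, 1716]) cube([277, 35, 38]);


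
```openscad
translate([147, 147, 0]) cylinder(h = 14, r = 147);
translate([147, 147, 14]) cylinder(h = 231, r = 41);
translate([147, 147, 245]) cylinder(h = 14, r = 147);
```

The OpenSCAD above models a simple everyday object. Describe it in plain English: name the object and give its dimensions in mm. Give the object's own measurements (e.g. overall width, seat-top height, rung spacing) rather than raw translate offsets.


A spool: two coaxial disc flanges of radius 147 mm and thickness 14 mm, joined by a core cylinder of radius 41 mm and height 231 mm. The lower flange rests on z = 0 and the three cylinders share a vertical axis.


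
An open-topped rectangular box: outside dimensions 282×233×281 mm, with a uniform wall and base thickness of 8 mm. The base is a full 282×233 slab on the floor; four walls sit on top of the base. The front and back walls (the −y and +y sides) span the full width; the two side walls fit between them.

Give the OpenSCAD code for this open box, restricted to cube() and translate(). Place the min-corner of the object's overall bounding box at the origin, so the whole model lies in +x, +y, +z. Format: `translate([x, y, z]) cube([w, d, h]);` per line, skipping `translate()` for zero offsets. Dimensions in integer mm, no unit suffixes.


cube([282, 233, 8]);
translate([0, 0, 8]) cube([282, 8, 273]);
translate([0, 225, 8]) cube([282, 8, 273]);
translate([0, 8, 8]) cube([8, 217, 273]);
translate([274, 8, 8]) cube([8, 217, 273]);


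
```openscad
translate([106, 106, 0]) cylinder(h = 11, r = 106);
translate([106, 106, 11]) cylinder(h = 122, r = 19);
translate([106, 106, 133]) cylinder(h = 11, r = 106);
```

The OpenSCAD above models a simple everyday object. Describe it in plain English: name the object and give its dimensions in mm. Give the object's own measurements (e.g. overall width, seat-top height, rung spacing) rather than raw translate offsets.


A spool: two coaxial disc flanges of radius 106 mm and thickness 11 mm, joined by a core cylinder of radius 19 mm and height 122 mm. The lower flange rests on z = 0 and the three cylinders share a vertical axis.


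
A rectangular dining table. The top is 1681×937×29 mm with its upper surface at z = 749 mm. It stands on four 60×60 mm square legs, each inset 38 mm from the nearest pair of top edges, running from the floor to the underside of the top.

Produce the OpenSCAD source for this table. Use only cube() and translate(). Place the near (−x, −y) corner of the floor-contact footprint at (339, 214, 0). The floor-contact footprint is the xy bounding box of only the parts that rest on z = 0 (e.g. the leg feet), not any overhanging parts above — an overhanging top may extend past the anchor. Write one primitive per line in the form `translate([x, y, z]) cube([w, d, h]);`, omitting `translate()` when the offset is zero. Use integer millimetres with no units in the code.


translate([301, 176, 720]) cube([1681, 937, 29]);
translate([339, 214, 0]) cube([60, 60, 720]);
translate([1884, 214, 0]) cube([60, 60, 720]);
translate([339, 1015, 0]) cube([60, 60, 720]);
translate([1884, 1015, 0]) cube([60, 60, 720]);
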